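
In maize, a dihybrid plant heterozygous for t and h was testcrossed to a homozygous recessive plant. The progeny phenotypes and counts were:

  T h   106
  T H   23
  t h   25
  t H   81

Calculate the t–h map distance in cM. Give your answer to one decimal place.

The two most frequent classes, T h (106) and t H (81), are the parental types, so the F1 was T h / t H.
The recombinant classes are T H and t h: 23 + 25 = 48.
Recombination frequency = 48/235 = 0.2043 ≈ 20.4%, i.e. 20.4 cM.

20.4 cM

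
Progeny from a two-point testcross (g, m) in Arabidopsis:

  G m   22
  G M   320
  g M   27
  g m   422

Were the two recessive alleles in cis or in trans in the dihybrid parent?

The two most frequent classes are G M (320) and g m (422); these are the parental (non-recombinant) types.
So the F1 carried G M on one chromosome and g m on the other — the recessive alleles are on the same chromosome (cis / coupling).

cis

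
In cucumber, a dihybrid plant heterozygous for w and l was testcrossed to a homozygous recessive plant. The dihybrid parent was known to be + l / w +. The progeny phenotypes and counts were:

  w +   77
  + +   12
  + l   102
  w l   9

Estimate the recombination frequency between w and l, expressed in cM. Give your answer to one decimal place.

10.5 cM

The recombinant classes are + + and w l: 12 + 9 = 21.
Recombination frequency = 21/200 = 0.1050 ≈ 10.5%, i.e. 10.5 cM.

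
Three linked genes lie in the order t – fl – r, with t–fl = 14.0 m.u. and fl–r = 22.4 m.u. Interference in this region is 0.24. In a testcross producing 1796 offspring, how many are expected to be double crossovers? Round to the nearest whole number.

43

Map distances give recombination frequencies of 0.140 and 0.224 for the two intervals.
With interference 0.24 (so coincidence = 0.76), expected double-crossover frequency = 0.140 × 0.224 × 0.76 = 0.02383.
Expected number = 0.02383 × 1796 = 42.81 ≈ 43.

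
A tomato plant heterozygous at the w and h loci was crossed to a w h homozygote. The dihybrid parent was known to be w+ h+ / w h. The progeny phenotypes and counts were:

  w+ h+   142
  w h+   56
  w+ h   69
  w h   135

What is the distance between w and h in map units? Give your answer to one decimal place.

The recombinant classes are w+ h and w h+: 69 + 56 = 125.
Recombination frequency = 125/402 = 0.3109 ≈ 31.1%, i.e. 31.1 map units.

31.1 map units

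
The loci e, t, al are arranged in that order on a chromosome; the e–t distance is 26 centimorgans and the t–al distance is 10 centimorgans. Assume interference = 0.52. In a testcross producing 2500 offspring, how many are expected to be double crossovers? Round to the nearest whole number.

Map distances give recombination frequencies of 0.260 and 0.100 for the two intervals.
With interference 0.52 (so coincidence = 0.48), expected double-crossover frequency = 0.260 × 0.100 × 0.48 = 0.01248.
Expected number = 0.01248 × 2500 = 31.20 ≈ 31.

31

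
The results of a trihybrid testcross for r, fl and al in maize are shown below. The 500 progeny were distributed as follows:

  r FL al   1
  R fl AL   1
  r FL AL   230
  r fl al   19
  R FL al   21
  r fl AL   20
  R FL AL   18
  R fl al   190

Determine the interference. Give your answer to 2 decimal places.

The two most frequent reciprocal classes, r FL AL and R fl al, are the parental types, so the F1 was r FL AL / R fl al.
The two rarest classes, r FL al and R fl AL, are the double crossovers. Comparing them with the parentals, only the al allele has switched, so al is the middle locus and the order is r – al – fl.
r–al: (37 + 2)/500 = 0.0780; al–fl: (41 + 2)/500 = 0.0860.
Expected DCO frequency = 0.0780 × 0.0860 ≈ 0.00671; observed = 2/500 ≈ 0.00400.
Coefficient of coincidence = 0.00400/0.00671 ≈ 0.60; interference = 1 − 0.60 = 0.40.

0.40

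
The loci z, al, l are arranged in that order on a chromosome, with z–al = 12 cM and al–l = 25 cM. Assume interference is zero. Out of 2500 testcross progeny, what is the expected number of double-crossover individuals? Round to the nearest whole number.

75

Map distances give recombination frequencies of 0.120 and 0.250 for the two intervals.
With no interference, expected double-crossover frequency = 0.120 × 0.250 = 0.03000.
Expected number = 0.03000 × 2500 = 75.00 ≈ 75.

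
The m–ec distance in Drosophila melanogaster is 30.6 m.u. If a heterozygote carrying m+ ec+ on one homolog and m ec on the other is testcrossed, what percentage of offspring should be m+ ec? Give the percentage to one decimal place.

15.3%

A map distance of 30.6 m.u. corresponds to a recombination frequency of 0.306.
The F1 is m+ ec+ / m ec, so m+ ec is a recombinant gamete class with expected frequency r/2 = 0.306/2 = 0.1530.
That is 0.1530 = 15.3% of the progeny.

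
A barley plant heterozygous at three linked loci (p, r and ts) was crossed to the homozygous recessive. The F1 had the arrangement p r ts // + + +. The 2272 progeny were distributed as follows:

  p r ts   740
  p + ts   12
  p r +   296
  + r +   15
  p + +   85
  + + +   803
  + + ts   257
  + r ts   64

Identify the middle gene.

r

The two rarest classes, p + ts and + r +, are the double crossovers. Comparing them with the parentals, only the r allele has switched, so r is the middle locus and the order is p – r – ts.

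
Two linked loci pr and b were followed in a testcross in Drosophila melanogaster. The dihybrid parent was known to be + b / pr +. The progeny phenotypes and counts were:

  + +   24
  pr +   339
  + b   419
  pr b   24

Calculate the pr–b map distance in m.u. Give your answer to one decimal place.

The recombinant classes are + + and pr b: 24 + 24 = 48.
Recombination frequency = 48/806 = 0.0596 ≈ 6.0%, i.e. 6.0 m.u.

6.0 m.u.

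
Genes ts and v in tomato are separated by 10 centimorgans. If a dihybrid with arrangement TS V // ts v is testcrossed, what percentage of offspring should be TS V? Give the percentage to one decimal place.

45.0%

A map distance of 10 centimorgans corresponds to a recombination frequency of 0.100.
The F1 is TS V / ts v, so TS V is a parental gamete class with expected frequency (1 − r)/2 = 0.900/2 = 0.4500.
That is 0.4500 = 45.0% of the progeny.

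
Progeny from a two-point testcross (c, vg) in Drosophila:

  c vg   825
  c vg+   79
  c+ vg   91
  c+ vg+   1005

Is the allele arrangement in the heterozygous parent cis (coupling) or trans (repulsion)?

cis

The two most frequent classes are c+ vg+ (1005) and c vg (825); these are the parental (non-recombinant) types.
So the F1 carried c+ vg+ on one chromosome and c vg on the other — the recessive alleles are on the same chromosome (cis / coupling).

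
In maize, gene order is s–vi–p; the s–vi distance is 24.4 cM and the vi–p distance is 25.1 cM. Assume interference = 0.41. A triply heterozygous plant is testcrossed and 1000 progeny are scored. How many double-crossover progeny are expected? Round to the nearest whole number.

36

Map distances give recombination frequencies of 0.244 and 0.251 for the two intervals.
With interference 0.41 (so coincidence = 0.59), expected double-crossover frequency = 0.244 × 0.251 × 0.59 = 0.03613.
Expected number = 0.03613 × 1000 = 36.13 ≈ 36.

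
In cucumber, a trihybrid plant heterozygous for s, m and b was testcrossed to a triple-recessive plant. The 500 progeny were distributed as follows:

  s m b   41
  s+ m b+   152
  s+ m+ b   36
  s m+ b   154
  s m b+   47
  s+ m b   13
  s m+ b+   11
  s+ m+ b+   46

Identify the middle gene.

The two most frequent reciprocal classes, s m+ b and s+ m b+, are the parental types, so the F1 was s m+ b / s+ m b+.
The two rarest classes, s m+ b+ and s+ m b, are the double crossovers. Comparing them with the parentals, only the b allele has switched, so b is the middle locus and the order is m – b – s.

b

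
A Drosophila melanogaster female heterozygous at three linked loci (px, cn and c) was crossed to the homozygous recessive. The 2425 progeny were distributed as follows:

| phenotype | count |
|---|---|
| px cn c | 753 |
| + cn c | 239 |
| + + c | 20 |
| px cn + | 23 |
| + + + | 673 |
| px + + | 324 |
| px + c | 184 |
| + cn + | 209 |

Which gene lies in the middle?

The two most frequent reciprocal classes, px cn c and + + +, are the parental types, so the F1 was px cn c / + + +.
The two rarest classes, px cn + and + + c, are the double crossovers. Comparing them with the parentals, only the c allele has switched, so c is the middle locus and the order is px – c – cn.

c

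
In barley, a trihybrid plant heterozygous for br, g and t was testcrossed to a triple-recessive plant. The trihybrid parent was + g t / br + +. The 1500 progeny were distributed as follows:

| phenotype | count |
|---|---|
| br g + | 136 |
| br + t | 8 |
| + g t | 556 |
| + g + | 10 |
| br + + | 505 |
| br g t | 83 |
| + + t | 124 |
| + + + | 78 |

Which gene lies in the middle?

t

The two rarest classes, + g + and br + t, are the double crossovers. Comparing them with the parentals, only the t allele has switched, so t is the middle locus and the order is g – t – br.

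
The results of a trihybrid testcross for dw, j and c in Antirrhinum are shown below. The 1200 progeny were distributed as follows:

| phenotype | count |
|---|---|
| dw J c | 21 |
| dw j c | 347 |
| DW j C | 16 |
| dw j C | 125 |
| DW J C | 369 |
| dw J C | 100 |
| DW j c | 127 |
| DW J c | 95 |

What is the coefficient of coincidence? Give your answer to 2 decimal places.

The two most frequent reciprocal classes, DW J C and dw j c, are the parental types, so the F1 was DW J C / dw j c.
The two rarest classes, DW j C and dw J c, are the double crossovers. Comparing them with the parentals, only the j allele has switched, so j is the middle locus and the order is dw – j – c.
dw–j: (227 + 37)/1200 = 0.2200; j–c: (220 + 37)/1200 = 0.2142.
Expected DCO frequency = 0.2200 × 0.2142 ≈ 0.04712; observed = 37/1200 ≈ 0.03083.
Coefficient of coincidence = 0.03083/0.04712 ≈ 0.65.

0.65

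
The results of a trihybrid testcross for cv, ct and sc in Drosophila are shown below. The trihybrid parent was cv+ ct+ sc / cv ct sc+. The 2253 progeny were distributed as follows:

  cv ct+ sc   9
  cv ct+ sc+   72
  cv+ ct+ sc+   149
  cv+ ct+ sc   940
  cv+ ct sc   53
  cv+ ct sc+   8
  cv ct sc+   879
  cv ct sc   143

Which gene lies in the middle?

cv

The two rarest classes, cv ct+ sc and cv+ ct sc+, are the double crossovers. Comparing them with the parentals, only the cv allele has switched, so cv is the middle locus and the order is sc – cv – ct.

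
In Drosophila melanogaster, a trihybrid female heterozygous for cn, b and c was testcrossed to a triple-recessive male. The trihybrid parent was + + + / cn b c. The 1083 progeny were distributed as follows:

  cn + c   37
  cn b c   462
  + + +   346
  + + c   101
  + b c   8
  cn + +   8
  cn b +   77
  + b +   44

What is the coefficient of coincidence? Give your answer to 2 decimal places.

The two rarest classes, cn + + and + b c, are the double crossovers. Comparing them with the parentals, only the cn allele has switched, so cn is the middle locus and the order is b – cn – c.
b–cn: (81 + 16)/1083 = 0.0896; cn–c: (178 + 16)/1083 = 0.1791.
Expected DCO frequency = 0.0896 × 0.1791 ≈ 0.01605; observed = 16/1083 ≈ 0.01477.
Coefficient of coincidence = 0.01477/0.01605 ≈ 0.92.

0.92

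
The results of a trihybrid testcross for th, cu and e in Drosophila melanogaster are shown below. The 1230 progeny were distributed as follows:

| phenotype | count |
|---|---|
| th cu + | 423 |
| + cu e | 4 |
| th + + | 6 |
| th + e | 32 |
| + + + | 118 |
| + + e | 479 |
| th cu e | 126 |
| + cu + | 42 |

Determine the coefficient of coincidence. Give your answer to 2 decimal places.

The two most frequent reciprocal classes, + + e and th cu +, are the parental types, so the F1 was + + e / th cu +.
The two rarest classes, + cu e and th + +, are the double crossovers. Comparing them with the parentals, only the cu allele has switched, so cu is the middle locus and the order is e – cu – th.
e–cu: (244 + 10)/1230 = 0.2065; cu–th: (74 + 10)/1230 = 0.0683.
Expected DCO frequency = 0.2065 × 0.0683 ≈ 0.01410; observed = 10/1230 ≈ 0.00813.
Coefficient of coincidence = 0.00813/0.01410 ≈ 0.58.

0.58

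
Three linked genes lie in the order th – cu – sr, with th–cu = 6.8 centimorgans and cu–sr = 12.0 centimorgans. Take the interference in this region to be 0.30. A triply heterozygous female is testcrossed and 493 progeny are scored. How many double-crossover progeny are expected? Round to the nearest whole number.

Map distances give recombination frequencies of 0.068 and 0.120 for the two intervals.
With interference 0.30 (so coincidence = 0.70), expected double-crossover frequency = 0.068 × 0.120 × 0.70 = 0.00571.
Expected number = 0.00571 × 493 = 2.82 ≈ 3.

3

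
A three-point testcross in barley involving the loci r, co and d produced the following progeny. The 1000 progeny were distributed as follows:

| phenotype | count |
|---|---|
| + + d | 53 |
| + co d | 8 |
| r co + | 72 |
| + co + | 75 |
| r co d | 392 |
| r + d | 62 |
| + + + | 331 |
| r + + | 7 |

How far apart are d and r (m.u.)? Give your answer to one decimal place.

14.0 m.u.

The two most frequent reciprocal classes, r co d and + + +, are the parental types, so the F1 was r co d / + + +.
The two rarest classes, + co d and r + +, are the double crossovers. Comparing them with the parentals, only the r allele has switched, so r is the middle locus and the order is co – r – d.
Crossovers in the r–d interval produce the single-crossover classes r co + and + + d (72 + 53 = 125) plus the double crossovers (15).
RF(r–d) = (125 + 15) / 1000 = 140/1000 = 0.1400 → 14.0 m.u.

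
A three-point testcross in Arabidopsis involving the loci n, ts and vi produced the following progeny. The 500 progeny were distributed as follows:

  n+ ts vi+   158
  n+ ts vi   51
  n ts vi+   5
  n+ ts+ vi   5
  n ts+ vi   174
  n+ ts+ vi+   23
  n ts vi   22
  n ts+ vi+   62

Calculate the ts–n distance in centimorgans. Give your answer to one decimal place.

11.0 centimorgans

The two most frequent reciprocal classes, n ts+ vi and n+ ts vi+, are the parental types, so the F1 was n ts+ vi / n+ ts vi+.
The two rarest classes, n+ ts+ vi and n ts vi+, are the double crossovers. Comparing them with the parentals, only the n allele has switched, so n is the middle locus and the order is vi – n – ts.
Crossovers in the n–ts interval produce the single-crossover classes n ts vi and n+ ts+ vi+ (22 + 23 = 45) plus the double crossovers (10).
RF(n–ts) = (45 + 10) / 500 = 55/500 = 0.1100 → 11.0 centimorgans.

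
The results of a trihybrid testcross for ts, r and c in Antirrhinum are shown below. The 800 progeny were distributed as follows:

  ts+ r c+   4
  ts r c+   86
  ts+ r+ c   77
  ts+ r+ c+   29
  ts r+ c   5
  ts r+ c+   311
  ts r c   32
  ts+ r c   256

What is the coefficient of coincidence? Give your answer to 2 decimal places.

0.60

The two most frequent reciprocal classes, ts r+ c+ and ts+ r c, are the parental types, so the F1 was ts r+ c+ / ts+ r c.
The two rarest classes, ts r+ c and ts+ r c+, are the double crossovers. Comparing them with the parentals, only the c allele has switched, so c is the middle locus and the order is r – c – ts.
r–c: (163 + 9)/800 = 0.2150; c–ts: (61 + 9)/800 = 0.0875.
Expected DCO frequency = 0.2150 × 0.0875 ≈ 0.01881; observed = 9/800 ≈ 0.01125.
Coefficient of coincidence = 0.01125/0.01881 ≈ 0.60.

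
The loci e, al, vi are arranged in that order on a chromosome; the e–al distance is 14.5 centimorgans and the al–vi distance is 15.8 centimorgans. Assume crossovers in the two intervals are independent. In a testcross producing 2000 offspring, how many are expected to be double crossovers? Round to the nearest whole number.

46

Map distances give recombination frequencies of 0.145 and 0.158 for the two intervals.
With no interference, expected double-crossover frequency = 0.145 × 0.158 = 0.02291.
Expected number = 0.02291 × 2000 = 45.82 ≈ 46.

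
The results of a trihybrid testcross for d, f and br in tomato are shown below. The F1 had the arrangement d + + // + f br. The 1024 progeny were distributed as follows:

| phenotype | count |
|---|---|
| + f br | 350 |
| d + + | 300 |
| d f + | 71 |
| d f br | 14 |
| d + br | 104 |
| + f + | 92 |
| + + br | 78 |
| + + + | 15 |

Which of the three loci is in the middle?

The two rarest classes, + + + and d f br, are the double crossovers. Comparing them with the parentals, only the d allele has switched, so d is the middle locus and the order is f – d – br.

d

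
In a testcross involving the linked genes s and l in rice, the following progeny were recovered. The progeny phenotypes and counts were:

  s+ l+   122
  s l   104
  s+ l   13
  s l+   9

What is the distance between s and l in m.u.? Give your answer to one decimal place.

The two most frequent classes, s+ l+ (122) and s l (104), are the parental types, so the F1 was s+ l+ / s l.
The recombinant classes are s+ l and s l+: 13 + 9 = 22.
Recombination frequency = 22/248 = 0.0887 ≈ 8.9%, i.e. 8.9 m.u.

8.9 m.u.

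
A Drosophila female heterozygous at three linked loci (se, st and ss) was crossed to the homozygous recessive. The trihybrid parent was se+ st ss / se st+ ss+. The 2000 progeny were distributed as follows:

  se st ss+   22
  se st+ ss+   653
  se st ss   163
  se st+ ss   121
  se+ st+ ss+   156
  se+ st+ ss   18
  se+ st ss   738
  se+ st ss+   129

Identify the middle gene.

st

The two rarest classes, se+ st+ ss and se st ss+, are the double crossovers. Comparing them with the parentals, only the st allele has switched, so st is the middle locus and the order is se – st – ss.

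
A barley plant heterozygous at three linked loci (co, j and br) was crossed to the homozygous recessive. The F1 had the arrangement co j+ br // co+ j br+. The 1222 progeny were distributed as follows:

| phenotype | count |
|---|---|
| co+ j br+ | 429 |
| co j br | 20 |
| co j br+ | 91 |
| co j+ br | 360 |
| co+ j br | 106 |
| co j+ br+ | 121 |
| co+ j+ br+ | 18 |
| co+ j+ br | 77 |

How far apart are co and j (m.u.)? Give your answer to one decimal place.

16.9 m.u.

The two rarest classes, co j br and co+ j+ br+, are the double crossovers. Comparing them with the parentals, only the j allele has switched, so j is the middle locus and the order is co – j – br.
Crossovers in the co–j interval produce the single-crossover classes co+ j+ br and co j br+ (77 + 91 = 168) plus the double crossovers (38).
RF(co–j) = (168 + 38) / 1222 = 206/1222 = 0.1686 → 16.9 m.u.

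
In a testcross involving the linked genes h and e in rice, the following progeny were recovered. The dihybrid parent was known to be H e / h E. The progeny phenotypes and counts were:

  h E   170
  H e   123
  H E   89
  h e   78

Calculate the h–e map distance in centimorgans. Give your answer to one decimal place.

The recombinant classes are H E and h e: 89 + 78 = 167.
Recombination frequency = 167/460 = 0.3630 ≈ 36.3%, i.e. 36.3 centimorgans.

36.3 centimorgans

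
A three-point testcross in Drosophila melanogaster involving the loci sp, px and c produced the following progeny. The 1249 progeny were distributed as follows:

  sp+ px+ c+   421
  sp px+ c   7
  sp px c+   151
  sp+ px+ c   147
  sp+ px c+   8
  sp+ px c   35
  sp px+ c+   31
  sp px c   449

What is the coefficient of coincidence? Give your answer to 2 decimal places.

The two most frequent reciprocal classes, sp+ px+ c+ and sp px c, are the parental types, so the F1 was sp+ px+ c+ / sp px c.
The two rarest classes, sp+ px c+ and sp px+ c, are the double crossovers. Comparing them with the parentals, only the px allele has switched, so px is the middle locus and the order is c – px – sp.
c–px: (298 + 15)/1249 = 0.2506; px–sp: (66 + 15)/1249 = 0.0649.
Expected DCO frequency = 0.2506 × 0.0649 ≈ 0.01626; observed = 15/1249 ≈ 0.01201.
Coefficient of coincidence = 0.01201/0.01626 ≈ 0.74.

0.74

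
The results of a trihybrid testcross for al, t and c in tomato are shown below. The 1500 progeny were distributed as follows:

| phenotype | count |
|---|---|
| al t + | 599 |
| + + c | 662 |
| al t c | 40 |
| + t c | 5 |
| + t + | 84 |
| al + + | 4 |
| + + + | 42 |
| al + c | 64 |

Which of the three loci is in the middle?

The two most frequent reciprocal classes, al t + and + + c, are the parental types, so the F1 was al t + / + + c.
The two rarest classes, al + + and + t c, are the double crossovers. Comparing them with the parentals, only the t allele has switched, so t is the middle locus and the order is c – t – al.

t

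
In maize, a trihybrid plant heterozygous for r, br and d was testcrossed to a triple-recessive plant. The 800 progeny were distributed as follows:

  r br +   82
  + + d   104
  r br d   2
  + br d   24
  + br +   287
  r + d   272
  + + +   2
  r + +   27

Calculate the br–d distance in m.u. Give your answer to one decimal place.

The two most frequent reciprocal classes, + br + and r + d, are the parental types, so the F1 was + br + / r + d.
The two rarest classes, + + + and r br d, are the double crossovers. Comparing them with the parentals, only the br allele has switched, so br is the middle locus and the order is d – br – r.
Crossovers in the d–br interval produce the single-crossover classes + br d and r + + (24 + 27 = 51) plus the double crossovers (4).
RF(d–br) = (51 + 4) / 800 = 55/800 = 0.0688 → 6.9 m.u.

6.9 m.u.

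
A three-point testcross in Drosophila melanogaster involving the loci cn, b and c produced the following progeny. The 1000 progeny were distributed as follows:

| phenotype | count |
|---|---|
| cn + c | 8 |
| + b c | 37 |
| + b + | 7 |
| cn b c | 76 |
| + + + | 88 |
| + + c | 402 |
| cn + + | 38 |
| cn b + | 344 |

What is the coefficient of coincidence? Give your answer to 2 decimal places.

The two most frequent reciprocal classes, + + c and cn b +, are the parental types, so the F1 was + + c / cn b +.
The two rarest classes, cn + c and + b +, are the double crossovers. Comparing them with the parentals, only the cn allele has switched, so cn is the middle locus and the order is c – cn – b.
c–cn: (164 + 15)/1000 = 0.1790; cn–b: (75 + 15)/1000 = 0.0900.
Expected DCO frequency = 0.1790 × 0.0900 ≈ 0.01611; observed = 15/1000 ≈ 0.01500.
Coefficient of coincidence = 0.01500/0.01611 ≈ 0.93.

0.93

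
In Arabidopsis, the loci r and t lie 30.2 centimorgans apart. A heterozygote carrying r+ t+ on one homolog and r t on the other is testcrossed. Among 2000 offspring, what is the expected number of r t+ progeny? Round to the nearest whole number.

302

A map distance of 30.2 centimorgans corresponds to a recombination frequency of 0.302.
The F1 is r+ t+ / r t, so r t+ is a recombinant gamete class with expected frequency r/2 = 0.302/2 = 0.1510.
Expected number = 0.1510 × 2000 = 302.00 ≈ 302.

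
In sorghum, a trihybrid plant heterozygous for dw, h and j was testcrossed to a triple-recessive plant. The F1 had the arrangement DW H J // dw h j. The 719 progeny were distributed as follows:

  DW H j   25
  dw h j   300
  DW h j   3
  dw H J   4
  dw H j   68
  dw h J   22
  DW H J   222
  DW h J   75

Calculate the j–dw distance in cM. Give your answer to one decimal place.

7.5 cM

The two rarest classes, dw H J and DW h j, are the double crossovers. Comparing them with the parentals, only the dw allele has switched, so dw is the middle locus and the order is j – dw – h.
Crossovers in the j–dw interval produce the single-crossover classes DW H j and dw h J (25 + 22 = 47) plus the double crossovers (7).
RF(j–dw) = (47 + 7) / 719 = 54/719 = 0.0751 → 7.5 cM.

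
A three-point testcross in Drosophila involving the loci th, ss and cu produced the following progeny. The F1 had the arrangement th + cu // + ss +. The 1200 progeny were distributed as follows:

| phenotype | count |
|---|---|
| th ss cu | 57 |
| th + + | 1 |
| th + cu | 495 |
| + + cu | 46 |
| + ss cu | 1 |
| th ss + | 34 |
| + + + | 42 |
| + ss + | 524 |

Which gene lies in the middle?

cu

The two rarest classes, th + + and + ss cu, are the double crossovers. Comparing them with the parentals, only the cu allele has switched, so cu is the middle locus and the order is th – cu – ss.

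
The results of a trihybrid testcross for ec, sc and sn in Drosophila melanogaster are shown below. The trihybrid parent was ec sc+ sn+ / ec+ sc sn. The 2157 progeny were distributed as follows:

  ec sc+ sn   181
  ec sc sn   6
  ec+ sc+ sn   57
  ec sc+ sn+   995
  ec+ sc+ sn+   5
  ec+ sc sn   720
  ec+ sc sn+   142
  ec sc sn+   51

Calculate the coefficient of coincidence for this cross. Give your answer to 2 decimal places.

The two rarest classes, ec+ sc+ sn+ and ec sc sn, are the double crossovers. Comparing them with the parentals, only the ec allele has switched, so ec is the middle locus and the order is sc – ec – sn.
sc–ec: (108 + 11)/2157 = 0.0552; ec–sn: (323 + 11)/2157 = 0.1548.
Expected DCO frequency = 0.0552 × 0.1548 ≈ 0.00854; observed = 11/2157 ≈ 0.00510.
Coefficient of coincidence = 0.00510/0.00854 ≈ 0.60.

0.60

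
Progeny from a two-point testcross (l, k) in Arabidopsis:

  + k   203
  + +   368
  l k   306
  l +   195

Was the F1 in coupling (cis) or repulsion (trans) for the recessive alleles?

The two most frequent classes are + + (368) and l k (306); these are the parental (non-recombinant) types.
So the F1 carried + + on one chromosome and l k on the other — the recessive alleles are on the same chromosome (cis / coupling).

cis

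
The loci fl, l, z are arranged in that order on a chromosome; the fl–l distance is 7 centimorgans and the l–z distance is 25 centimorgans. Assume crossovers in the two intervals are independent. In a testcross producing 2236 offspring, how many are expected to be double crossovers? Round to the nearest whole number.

Map distances give recombination frequencies of 0.070 and 0.250 for the two intervals.
With no interference, expected double-crossover frequency = 0.070 × 0.250 = 0.01750.
Expected number = 0.01750 × 2236 = 39.13 ≈ 39.

39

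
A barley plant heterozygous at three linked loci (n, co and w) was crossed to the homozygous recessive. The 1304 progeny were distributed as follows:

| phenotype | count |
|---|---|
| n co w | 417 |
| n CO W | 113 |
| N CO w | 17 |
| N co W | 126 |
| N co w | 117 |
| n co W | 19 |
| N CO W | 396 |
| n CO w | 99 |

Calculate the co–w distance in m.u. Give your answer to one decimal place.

The two most frequent reciprocal classes, N CO W and n co w, are the parental types, so the F1 was N CO W / n co w.
The two rarest classes, N CO w and n co W, are the double crossovers. Comparing them with the parentals, only the w allele has switched, so w is the middle locus and the order is co – w – n.
Crossovers in the co–w interval produce the single-crossover classes N co W and n CO w (126 + 99 = 225) plus the double crossovers (36).
RF(co–w) = (225 + 36) / 1304 = 261/1304 = 0.2002 → 20.0 m.u.

20.0 m.u.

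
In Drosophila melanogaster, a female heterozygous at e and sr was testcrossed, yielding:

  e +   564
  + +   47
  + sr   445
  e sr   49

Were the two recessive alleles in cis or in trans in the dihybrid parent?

The two most frequent classes are + sr (445) and e + (564); these are the parental (non-recombinant) types.
So the F1 carried + sr on one chromosome and e + on the other — the recessive alleles are on opposite chromosomes (trans / repulsion).

trans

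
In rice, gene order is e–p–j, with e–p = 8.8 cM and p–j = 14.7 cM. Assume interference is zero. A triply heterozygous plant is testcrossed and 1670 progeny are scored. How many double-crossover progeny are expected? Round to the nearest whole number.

22

Map distances give recombination frequencies of 0.088 and 0.147 for the two intervals.
With no interference, expected double-crossover frequency = 0.088 × 0.147 = 0.01294.
Expected number = 0.01294 × 1670 = 21.60 ≈ 22.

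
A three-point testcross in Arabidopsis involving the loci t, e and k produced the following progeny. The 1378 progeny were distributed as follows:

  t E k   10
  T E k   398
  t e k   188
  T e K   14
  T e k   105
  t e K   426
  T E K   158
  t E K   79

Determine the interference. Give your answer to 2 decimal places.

The two most frequent reciprocal classes, T E k and t e K, are the parental types, so the F1 was T E k / t e K.
The two rarest classes, t E k and T e K, are the double crossovers. Comparing them with the parentals, only the t allele has switched, so t is the middle locus and the order is k – t – e.
k–t: (346 + 24)/1378 = 0.2685; t–e: (184 + 24)/1378 = 0.1509.
Expected DCO frequency = 0.2685 × 0.1509 ≈ 0.04052; observed = 24/1378 ≈ 0.01742.
Coefficient of coincidence = 0.01742/0.04052 ≈ 0.43; interference = 1 − 0.43 = 0.57.

0.57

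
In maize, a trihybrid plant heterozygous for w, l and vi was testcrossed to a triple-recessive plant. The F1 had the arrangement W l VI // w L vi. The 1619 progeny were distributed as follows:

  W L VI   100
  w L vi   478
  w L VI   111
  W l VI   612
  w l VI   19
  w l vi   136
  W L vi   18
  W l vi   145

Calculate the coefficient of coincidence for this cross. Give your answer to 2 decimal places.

0.75

The two rarest classes, w l VI and W L vi, are the double crossovers. Comparing them with the parentals, only the w allele has switched, so w is the middle locus and the order is l – w – vi.
l–w: (236 + 37)/1619 = 0.1686; w–vi: (256 + 37)/1619 = 0.1810.
Expected DCO frequency = 0.1686 × 0.1810 ≈ 0.03052; observed = 37/1619 ≈ 0.02285.
Coefficient of coincidence = 0.02285/0.03052 ≈ 0.75.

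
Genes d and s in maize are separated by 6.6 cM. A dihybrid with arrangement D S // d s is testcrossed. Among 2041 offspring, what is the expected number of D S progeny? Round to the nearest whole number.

A map distance of 6.6 cM corresponds to a recombination frequency of 0.066.
The F1 is D S / d s, so D S is a parental gamete class with expected frequency (1 − r)/2 = 0.934/2 = 0.4670.
Expected number = 0.4670 × 2041 = 953.15 ≈ 953.

953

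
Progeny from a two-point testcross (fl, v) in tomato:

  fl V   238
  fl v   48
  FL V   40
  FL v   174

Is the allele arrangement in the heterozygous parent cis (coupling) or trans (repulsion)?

trans

The two most frequent classes are FL v (174) and fl V (238); these are the parental (non-recombinant) types.
So the F1 carried FL v on one chromosome and fl V on the other — the recessive alleles are on opposite chromosomes (trans / repulsion).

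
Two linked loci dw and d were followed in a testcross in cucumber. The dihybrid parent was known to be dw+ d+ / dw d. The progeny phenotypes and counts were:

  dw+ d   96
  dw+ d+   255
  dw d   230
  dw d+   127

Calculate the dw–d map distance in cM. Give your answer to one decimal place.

The recombinant classes are dw+ d and dw d+: 96 + 127 = 223.
Recombination frequency = 223/708 = 0.3150 ≈ 31.5%, i.e. 31.5 cM.

31.5 cM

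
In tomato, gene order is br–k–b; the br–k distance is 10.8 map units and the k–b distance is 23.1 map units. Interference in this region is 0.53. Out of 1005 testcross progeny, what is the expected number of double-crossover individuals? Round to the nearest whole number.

Map distances give recombination frequencies of 0.108 and 0.231 for the two intervals.
With interference 0.53 (so coincidence = 0.47), expected double-crossover frequency = 0.108 × 0.231 × 0.47 = 0.01173.
Expected number = 0.01173 × 1005 = 11.78 ≈ 12.

12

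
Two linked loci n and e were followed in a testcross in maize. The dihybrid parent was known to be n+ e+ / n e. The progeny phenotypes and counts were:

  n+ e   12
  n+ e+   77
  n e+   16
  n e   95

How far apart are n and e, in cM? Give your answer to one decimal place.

The recombinant classes are n+ e and n e+: 12 + 16 = 28.
Recombination frequency = 28/200 = 0.1400 ≈ 14.0%, i.e. 14.0 cM.

14.0 cM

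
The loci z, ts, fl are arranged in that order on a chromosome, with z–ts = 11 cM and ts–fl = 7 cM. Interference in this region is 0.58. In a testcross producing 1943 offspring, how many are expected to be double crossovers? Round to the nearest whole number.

6

Map distances give recombination frequencies of 0.110 and 0.070 for the two intervals.
With interference 0.58 (so coincidence = 0.42), expected double-crossover frequency = 0.110 × 0.070 × 0.42 = 0.00323.
Expected number = 0.00323 × 1943 = 6.28 ≈ 6.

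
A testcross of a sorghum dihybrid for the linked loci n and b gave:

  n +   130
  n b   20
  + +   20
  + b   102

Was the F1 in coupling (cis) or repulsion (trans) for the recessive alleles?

trans

The two most frequent classes are + b (102) and n + (130); these are the parental (non-recombinant) types.
So the F1 carried + b on one chromosome and n + on the other — the recessive alleles are on opposite chromosomes (trans / repulsion).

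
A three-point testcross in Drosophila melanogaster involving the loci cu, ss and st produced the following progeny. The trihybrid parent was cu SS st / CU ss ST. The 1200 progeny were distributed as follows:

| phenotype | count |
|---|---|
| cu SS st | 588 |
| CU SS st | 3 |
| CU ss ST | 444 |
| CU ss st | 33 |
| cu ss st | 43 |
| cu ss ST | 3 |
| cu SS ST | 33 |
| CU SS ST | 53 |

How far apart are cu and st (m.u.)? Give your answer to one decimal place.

6.0 m.u.

The two rarest classes, CU SS st and cu ss ST, are the double crossovers. Comparing them with the parentals, only the cu allele has switched, so cu is the middle locus and the order is ss – cu – st.
Crossovers in the cu–st interval produce the single-crossover classes cu SS ST and CU ss st (33 + 33 = 66) plus the double crossovers (6).
RF(cu–st) = (66 + 6) / 1200 = 72/1200 = 0.0600 → 6.0 m.u.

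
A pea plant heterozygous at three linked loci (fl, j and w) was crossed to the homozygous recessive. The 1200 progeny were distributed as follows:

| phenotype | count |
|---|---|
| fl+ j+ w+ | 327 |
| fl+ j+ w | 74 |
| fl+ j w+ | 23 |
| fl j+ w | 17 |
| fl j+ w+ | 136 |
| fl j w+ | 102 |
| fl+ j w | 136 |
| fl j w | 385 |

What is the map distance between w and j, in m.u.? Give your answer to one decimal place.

18.0 m.u.

The two most frequent reciprocal classes, fl+ j+ w+ and fl j w, are the parental types, so the F1 was fl+ j+ w+ / fl j w.
The two rarest classes, fl+ j w+ and fl j+ w, are the double crossovers. Comparing them with the parentals, only the j allele has switched, so j is the middle locus and the order is fl – j – w.
Crossovers in the j–w interval produce the single-crossover classes fl+ j+ w and fl j w+ (74 + 102 = 176) plus the double crossovers (40).
RF(j–w) = (176 + 40) / 1200 = 216/1200 = 0.1800 → 18.0 m.u.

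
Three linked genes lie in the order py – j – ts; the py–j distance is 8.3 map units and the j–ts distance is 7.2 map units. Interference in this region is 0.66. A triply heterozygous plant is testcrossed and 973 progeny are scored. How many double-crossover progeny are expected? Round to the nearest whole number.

2

Map distances give recombination frequencies of 0.083 and 0.072 for the two intervals.
With interference 0.66 (so coincidence = 0.34), expected double-crossover frequency = 0.083 × 0.072 × 0.34 = 0.00203.
Expected number = 0.00203 × 973 = 1.98 ≈ 2.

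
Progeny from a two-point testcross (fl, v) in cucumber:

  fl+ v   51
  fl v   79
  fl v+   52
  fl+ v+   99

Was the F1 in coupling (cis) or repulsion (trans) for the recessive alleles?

The two most frequent classes are fl+ v+ (99) and fl v (79); these are the parental (non-recombinant) types.
So the F1 carried fl+ v+ on one chromosome and fl v on the other — the recessive alleles are on the same chromosome (cis / coupling).

cis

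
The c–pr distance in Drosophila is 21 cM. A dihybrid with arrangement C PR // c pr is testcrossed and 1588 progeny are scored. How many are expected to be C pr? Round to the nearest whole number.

A map distance of 21 cM corresponds to a recombination frequency of 0.210.
The F1 is C PR / c pr, so C pr is a recombinant gamete class with expected frequency r/2 = 0.210/2 = 0.1050.
Expected number = 0.1050 × 1588 = 166.74 ≈ 167.

167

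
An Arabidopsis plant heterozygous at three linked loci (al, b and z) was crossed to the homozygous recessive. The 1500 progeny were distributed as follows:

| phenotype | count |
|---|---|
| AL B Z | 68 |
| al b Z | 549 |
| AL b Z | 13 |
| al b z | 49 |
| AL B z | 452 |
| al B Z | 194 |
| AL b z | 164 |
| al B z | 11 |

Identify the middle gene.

The two most frequent reciprocal classes, AL B z and al b Z, are the parental types, so the F1 was AL B z / al b Z.
The two rarest classes, al B z and AL b Z, are the double crossovers. Comparing them with the parentals, only the al allele has switched, so al is the middle locus and the order is z – al – b.

al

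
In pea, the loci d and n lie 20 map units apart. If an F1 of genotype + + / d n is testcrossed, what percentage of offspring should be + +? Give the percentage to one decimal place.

A map distance of 20 map units corresponds to a recombination frequency of 0.200.
The F1 is + + / d n, so + + is a parental gamete class with expected frequency (1 − r)/2 = 0.800/2 = 0.4000.
That is 0.4000 = 40.0% of the progeny.

40.0%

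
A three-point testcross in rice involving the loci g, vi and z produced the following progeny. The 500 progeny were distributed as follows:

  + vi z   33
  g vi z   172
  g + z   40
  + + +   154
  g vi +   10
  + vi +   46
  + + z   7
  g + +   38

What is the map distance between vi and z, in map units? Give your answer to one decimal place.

The two most frequent reciprocal classes, g vi z and + + +, are the parental types, so the F1 was g vi z / + + +.
The two rarest classes, g vi + and + + z, are the double crossovers. Comparing them with the parentals, only the z allele has switched, so z is the middle locus and the order is g – z – vi.
Crossovers in the z–vi interval produce the single-crossover classes g + z and + vi + (40 + 46 = 86) plus the double crossovers (17).
RF(z–vi) = (86 + 17) / 500 = 103/500 = 0.2060 → 20.6 map units.

20.6 map units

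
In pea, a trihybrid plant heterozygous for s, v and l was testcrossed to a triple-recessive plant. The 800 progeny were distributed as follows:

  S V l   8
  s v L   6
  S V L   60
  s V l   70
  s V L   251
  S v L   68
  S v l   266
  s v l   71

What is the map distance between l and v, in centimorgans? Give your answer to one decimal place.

19.0 centimorgans

The two most frequent reciprocal classes, S v l and s V L, are the parental types, so the F1 was S v l / s V L.
The two rarest classes, S V l and s v L, are the double crossovers. Comparing them with the parentals, only the v allele has switched, so v is the middle locus and the order is s – v – l.
Crossovers in the v–l interval produce the single-crossover classes S v L and s V l (68 + 70 = 138) plus the double crossovers (14).
RF(v–l) = (138 + 14) / 800 = 152/800 = 0.1900 → 19.0 centimorgans.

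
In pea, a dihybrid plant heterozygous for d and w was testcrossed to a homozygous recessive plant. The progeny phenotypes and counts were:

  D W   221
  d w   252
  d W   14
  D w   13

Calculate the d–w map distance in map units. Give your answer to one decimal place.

The two most frequent classes, D W (221) and d w (252), are the parental types, so the F1 was D W / d w.
The recombinant classes are D w and d W: 13 + 14 = 27.
Recombination frequency = 27/500 = 0.0540 ≈ 5.4%, i.e. 5.4 map units.

5.4 map units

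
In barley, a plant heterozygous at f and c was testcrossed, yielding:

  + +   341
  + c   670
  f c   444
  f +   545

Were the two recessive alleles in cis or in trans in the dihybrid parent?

The two most frequent classes are + c (670) and f + (545); these are the parental (non-recombinant) types.
So the F1 carried + c on one chromosome and f + on the other — the recessive alleles are on opposite chromosomes (trans / repulsion).

trans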